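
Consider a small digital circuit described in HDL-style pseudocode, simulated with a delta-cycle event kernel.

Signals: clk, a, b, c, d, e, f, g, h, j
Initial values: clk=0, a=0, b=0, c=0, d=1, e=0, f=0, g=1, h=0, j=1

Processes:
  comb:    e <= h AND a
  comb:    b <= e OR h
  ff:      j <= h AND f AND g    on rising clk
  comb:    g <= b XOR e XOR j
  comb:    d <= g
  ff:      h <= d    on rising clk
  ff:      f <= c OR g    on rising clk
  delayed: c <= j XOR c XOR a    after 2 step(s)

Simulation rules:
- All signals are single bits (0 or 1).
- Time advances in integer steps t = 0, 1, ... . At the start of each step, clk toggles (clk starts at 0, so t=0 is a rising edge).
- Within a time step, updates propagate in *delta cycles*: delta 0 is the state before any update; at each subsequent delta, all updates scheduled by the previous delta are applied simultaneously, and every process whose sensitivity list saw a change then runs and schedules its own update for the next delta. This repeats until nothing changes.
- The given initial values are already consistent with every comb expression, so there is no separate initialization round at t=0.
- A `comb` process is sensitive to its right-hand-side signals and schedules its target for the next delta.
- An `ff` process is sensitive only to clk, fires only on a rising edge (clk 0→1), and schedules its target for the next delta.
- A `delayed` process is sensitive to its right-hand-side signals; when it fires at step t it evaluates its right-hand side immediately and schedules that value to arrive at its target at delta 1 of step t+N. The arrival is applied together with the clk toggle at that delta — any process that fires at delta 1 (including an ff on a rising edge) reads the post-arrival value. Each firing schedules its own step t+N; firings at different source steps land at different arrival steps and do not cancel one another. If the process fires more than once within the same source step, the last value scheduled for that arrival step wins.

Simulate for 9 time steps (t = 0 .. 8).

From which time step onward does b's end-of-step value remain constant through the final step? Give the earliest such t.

4

t0.Δ0 a=0 g=1 clk=0 c=0 d=1 b=0 f=0 h=0 e=0 j=1
t0.Δ1 a=0 g=1 clk=1 c=0 d=1 b=0 f=0 h=0 e=0 j=1
t0.Δ2 a=0 g=1 clk=1 c=0 d=1 b=0 f=1 h=1 e=0 j=0
t0.Δ3 a=0 g=0 clk=1 c=0 d=1 b=1 f=1 h=1 e=0 j=0
t0.Δ4 a=0 g=1 clk=1 c=0 d=0 b=1 f=1 h=1 e=0 j=0
t0.Δ5 a=0 g=1 clk=1 c=0 d=1 b=1 f=1 h=1 e=0 j=0
t1.Δ0 a=0 g=1 clk=1 c=0 d=1 b=1 f=1 h=1 e=0 j=0
t1.Δ1 a=0 g=1 clk=0 c=0 d=1 b=1 f=1 h=1 e=0 j=0
t2.Δ0 a=0 g=1 clk=0 c=0 d=1 b=1 f=1 h=1 e=0 j=0
t2.Δ1 a=0 g=1 clk=1 c=0 d=1 b=1 f=1 h=1 e=0 j=0
t2.Δ2 a=0 g=1 clk=1 c=0 d=1 b=1 f=1 h=1 e=0 j=1
t2.Δ3 a=0 g=0 clk=1 c=0 d=1 b=1 f=1 h=1 e=0 j=1
t2.Δ4 a=0 g=0 clk=1 c=0 d=0 b=1 f=1 h=1 e=0 j=1
t3.Δ0 a=0 g=0 clk=1 c=0 d=0 b=1 f=1 h=1 e=0 j=1
t3.Δ1 a=0 g=0 clk=0 c=0 d=0 b=1 f=1 h=1 e=0 j=1
t4.Δ0 a=0 g=0 clk=0 c=0 d=0 b=1 f=1 h=1 e=0 j=1
t4.Δ1 a=0 g=0 clk=1 c=1 d=0 b=1 f=1 h=1 e=0 j=1
t4.Δ2 a=0 g=0 clk=1 c=1 d=0 b=1 f=1 h=0 e=0 j=0
t4.Δ3 a=0 g=1 clk=1 c=1 d=0 b=0 f=1 h=0 e=0 j=0
t4.Δ4 a=0 g=0 clk=1 c=1 d=1 b=0 f=1 h=0 e=0 j=0
t4.Δ5 a=0 g=0 clk=1 c=1 d=0 b=0 f=1 h=0 e=0 j=0
t5.Δ0 a=0 g=0 clk=1 c=1 d=0 b=0 f=1 h=0 e=0 j=0
t5.Δ1 a=0 g=0 clk=0 c=1 d=0 b=0 f=1 h=0 e=0 j=0
t6.Δ0 a=0 g=0 clk=0 c=1 d=0 b=0 f=1 h=0 e=0 j=0
t6.Δ1 a=0 g=0 clk=1 c=1 d=0 b=0 f=1 h=0 e=0 j=0
t7.Δ0 a=0 g=0 clk=1 c=1 d=0 b=0 f=1 h=0 e=0 j=0
t7.Δ1 a=0 g=0 clk=0 c=1 d=0 b=0 f=1 h=0 e=0 j=0
t8.Δ0 a=0 g=0 clk=0 c=1 d=0 b=0 f=1 h=0 e=0 j=0
t8.Δ1 a=0 g=0 clk=1 c=1 d=0 b=0 f=1 h=0 e=0 j=0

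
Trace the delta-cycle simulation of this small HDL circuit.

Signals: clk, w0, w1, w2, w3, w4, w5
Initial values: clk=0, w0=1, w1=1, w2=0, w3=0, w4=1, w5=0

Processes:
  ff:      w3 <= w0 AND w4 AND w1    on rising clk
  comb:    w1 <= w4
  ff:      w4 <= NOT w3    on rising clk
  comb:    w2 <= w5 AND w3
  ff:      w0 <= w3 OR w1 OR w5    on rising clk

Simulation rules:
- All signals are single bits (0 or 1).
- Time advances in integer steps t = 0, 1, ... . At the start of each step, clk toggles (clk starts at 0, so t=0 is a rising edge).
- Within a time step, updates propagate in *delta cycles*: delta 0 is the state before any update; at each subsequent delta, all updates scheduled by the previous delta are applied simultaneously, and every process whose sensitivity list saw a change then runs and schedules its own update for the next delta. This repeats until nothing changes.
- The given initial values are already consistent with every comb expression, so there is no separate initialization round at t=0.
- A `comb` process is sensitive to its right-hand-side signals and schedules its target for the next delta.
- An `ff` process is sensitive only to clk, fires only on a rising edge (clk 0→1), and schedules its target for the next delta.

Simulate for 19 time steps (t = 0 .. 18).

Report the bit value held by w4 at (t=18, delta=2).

t0.Δ0 w4=1 clk=0 w0=1 w2=0 w3=0 w1=1 w5=0
t0.Δ1 w4=1 clk=1 w0=1 w2=0 w3=0 w1=1 w5=0
t0.Δ2 w4=1 clk=1 w0=1 w2=0 w3=1 w1=1 w5=0
t1.Δ0 w4=1 clk=1 w0=1 w2=0 w3=1 w1=1 w5=0
t1.Δ1 w4=1 clk=0 w0=1 w2=0 w3=1 w1=1 w5=0
t2.Δ0 w4=1 clk=0 w0=1 w2=0 w3=1 w1=1 w5=0
t2.Δ1 w4=1 clk=1 w0=1 w2=0 w3=1 w1=1 w5=0
t2.Δ2 w4=0 clk=1 w0=1 w2=0 w3=1 w1=1 w5=0
t2.Δ3 w4=0 clk=1 w0=1 w2=0 w3=1 w1=0 w5=0
t3.Δ0 w4=0 clk=1 w0=1 w2=0 w3=1 w1=0 w5=0
t3.Δ1 w4=0 clk=0 w0=1 w2=0 w3=1 w1=0 w5=0
t4.Δ0 w4=0 clk=0 w0=1 w2=0 w3=1 w1=0 w5=0
t4.Δ1 w4=0 clk=1 w0=1 w2=0 w3=1 w1=0 w5=0
t4.Δ2 w4=0 clk=1 w0=1 w2=0 w3=0 w1=0 w5=0
t5.Δ0 w4=0 clk=1 w0=1 w2=0 w3=0 w1=0 w5=0
t5.Δ1 w4=0 clk=0 w0=1 w2=0 w3=0 w1=0 w5=0
t6.Δ0 w4=0 clk=0 w0=1 w2=0 w3=0 w1=0 w5=0
t6.Δ1 w4=0 clk=1 w0=1 w2=0 w3=0 w1=0 w5=0
t6.Δ2 w4=1 clk=1 w0=0 w2=0 w3=0 w1=0 w5=0
t6.Δ3 w4=1 clk=1 w0=0 w2=0 w3=0 w1=1 w5=0
t7.Δ0 w4=1 clk=1 w0=0 w2=0 w3=0 w1=1 w5=0
t7.Δ1 w4=1 clk=0 w0=0 w2=0 w3=0 w1=1 w5=0
t8.Δ0 w4=1 clk=0 w0=0 w2=0 w3=0 w1=1 w5=0
t8.Δ1 w4=1 clk=1 w0=0 w2=0 w3=0 w1=1 w5=0
t8.Δ2 w4=1 clk=1 w0=1 w2=0 w3=0 w1=1 w5=0
t9.Δ0 w4=1 clk=1 w0=1 w2=0 w3=0 w1=1 w5=0
t9.Δ1 w4=1 clk=0 w0=1 w2=0 w3=0 w1=1 w5=0
t10.Δ0 w4=1 clk=0 w0=1 w2=0 w3=0 w1=1 w5=0
t10.Δ1 w4=1 clk=1 w0=1 w2=0 w3=0 w1=1 w5=0
t10.Δ2 w4=1 clk=1 w0=1 w2=0 w3=1 w1=1 w5=0
t11.Δ0 w4=1 clk=1 w0=1 w2=0 w3=1 w1=1 w5=0
t11.Δ1 w4=1 clk=0 w0=1 w2=0 w3=1 w1=1 w5=0
t12.Δ0 w4=1 clk=0 w0=1 w2=0 w3=1 w1=1 w5=0
t12.Δ1 w4=1 clk=1 w0=1 w2=0 w3=1 w1=1 w5=0
t12.Δ2 w4=0 clk=1 w0=1 w2=0 w3=1 w1=1 w5=0
t12.Δ3 w4=0 clk=1 w0=1 w2=0 w3=1 w1=0 w5=0
t13.Δ0 w4=0 clk=1 w0=1 w2=0 w3=1 w1=0 w5=0
t13.Δ1 w4=0 clk=0 w0=1 w2=0 w3=1 w1=0 w5=0
t14.Δ0 w4=0 clk=0 w0=1 w2=0 w3=1 w1=0 w5=0
t14.Δ1 w4=0 clk=1 w0=1 w2=0 w3=1 w1=0 w5=0
t14.Δ2 w4=0 clk=1 w0=1 w2=0 w3=0 w1=0 w5=0
t15.Δ0 w4=0 clk=1 w0=1 w2=0 w3=0 w1=0 w5=0
t15.Δ1 w4=0 clk=0 w0=1 w2=0 w3=0 w1=0 w5=0
t16.Δ0 w4=0 clk=0 w0=1 w2=0 w3=0 w1=0 w5=0
t16.Δ1 w4=0 clk=1 w0=1 w2=0 w3=0 w1=0 w5=0
t16.Δ2 w4=1 clk=1 w0=0 w2=0 w3=0 w1=0 w5=0
t16.Δ3 w4=1 clk=1 w0=0 w2=0 w3=0 w1=1 w5=0
t17.Δ0 w4=1 clk=1 w0=0 w2=0 w3=0 w1=1 w5=0
t17.Δ1 w4=1 clk=0 w0=0 w2=0 w3=0 w1=1 w5=0
t18.Δ0 w4=1 clk=0 w0=0 w2=0 w3=0 w1=1 w5=0
t18.Δ1 w4=1 clk=1 w0=0 w2=0 w3=0 w1=1 w5=0
t18.Δ2 w4=1 clk=1 w0=1 w2=0 w3=0 w1=1 w5=0

1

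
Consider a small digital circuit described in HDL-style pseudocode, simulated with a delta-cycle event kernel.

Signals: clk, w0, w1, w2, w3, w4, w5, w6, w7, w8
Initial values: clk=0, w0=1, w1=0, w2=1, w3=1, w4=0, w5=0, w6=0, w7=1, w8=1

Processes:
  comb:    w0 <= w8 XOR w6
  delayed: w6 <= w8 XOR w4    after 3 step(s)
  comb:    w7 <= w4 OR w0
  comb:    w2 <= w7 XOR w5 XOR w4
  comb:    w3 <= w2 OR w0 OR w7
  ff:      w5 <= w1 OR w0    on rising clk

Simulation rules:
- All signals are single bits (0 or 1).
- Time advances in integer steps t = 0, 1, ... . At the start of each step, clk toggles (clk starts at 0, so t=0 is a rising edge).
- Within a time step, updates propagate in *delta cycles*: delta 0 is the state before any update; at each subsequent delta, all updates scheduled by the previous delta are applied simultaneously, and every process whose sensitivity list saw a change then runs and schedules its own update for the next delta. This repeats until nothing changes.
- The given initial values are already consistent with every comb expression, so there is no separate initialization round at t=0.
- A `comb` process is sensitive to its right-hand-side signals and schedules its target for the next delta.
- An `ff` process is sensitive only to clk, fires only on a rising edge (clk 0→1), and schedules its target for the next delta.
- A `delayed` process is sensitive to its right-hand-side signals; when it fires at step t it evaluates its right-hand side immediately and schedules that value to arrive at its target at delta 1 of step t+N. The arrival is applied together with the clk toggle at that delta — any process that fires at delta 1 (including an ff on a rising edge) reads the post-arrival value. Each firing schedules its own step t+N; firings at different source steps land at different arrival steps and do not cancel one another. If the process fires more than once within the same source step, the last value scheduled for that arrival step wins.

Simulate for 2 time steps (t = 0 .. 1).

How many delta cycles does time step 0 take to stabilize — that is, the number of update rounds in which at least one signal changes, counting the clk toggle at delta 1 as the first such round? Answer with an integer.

t0.Δ0 w6=0 w7=1 w3=1 clk=0 w1=0 w0=1 w5=0 w4=0 w2=1 w8=1
t0.Δ1 w6=0 w7=1 w3=1 clk=1 w1=0 w0=1 w5=0 w4=0 w2=1 w8=1
t0.Δ2 w6=0 w7=1 w3=1 clk=1 w1=0 w0=1 w5=1 w4=0 w2=1 w8=1
t0.Δ3 w6=0 w7=1 w3=1 clk=1 w1=0 w0=1 w5=1 w4=0 w2=0 w8=1
t1.Δ0 w6=0 w7=1 w3=1 clk=1 w1=0 w0=1 w5=1 w4=0 w2=0 w8=1
t1.Δ1 w6=0 w7=1 w3=1 clk=0 w1=0 w0=1 w5=1 w4=0 w2=0 w8=1

3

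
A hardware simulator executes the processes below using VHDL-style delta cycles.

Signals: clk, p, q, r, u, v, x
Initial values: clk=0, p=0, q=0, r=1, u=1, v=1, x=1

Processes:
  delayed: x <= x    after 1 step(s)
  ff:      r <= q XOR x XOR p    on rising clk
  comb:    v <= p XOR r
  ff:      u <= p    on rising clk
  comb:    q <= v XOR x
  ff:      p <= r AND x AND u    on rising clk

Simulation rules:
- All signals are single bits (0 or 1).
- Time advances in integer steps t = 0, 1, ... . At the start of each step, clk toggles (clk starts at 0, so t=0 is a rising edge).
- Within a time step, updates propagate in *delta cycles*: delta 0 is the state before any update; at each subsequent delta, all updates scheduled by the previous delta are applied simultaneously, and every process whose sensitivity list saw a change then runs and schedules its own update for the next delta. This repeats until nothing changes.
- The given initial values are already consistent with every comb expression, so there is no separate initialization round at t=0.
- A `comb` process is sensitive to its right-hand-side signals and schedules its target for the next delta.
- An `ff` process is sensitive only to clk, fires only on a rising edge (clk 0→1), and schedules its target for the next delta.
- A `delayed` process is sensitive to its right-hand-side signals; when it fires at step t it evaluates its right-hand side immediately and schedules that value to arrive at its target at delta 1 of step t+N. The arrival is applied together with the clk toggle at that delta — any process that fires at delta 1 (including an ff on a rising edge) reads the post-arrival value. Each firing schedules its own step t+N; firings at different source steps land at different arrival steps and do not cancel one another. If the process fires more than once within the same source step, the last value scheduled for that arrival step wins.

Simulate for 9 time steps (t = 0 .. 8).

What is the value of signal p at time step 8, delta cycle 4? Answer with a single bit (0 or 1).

t=0 Δ0: q=0 clk=0 u=1 x=1 r=1 p=0 v=1
  Δ1: clk:0→1
  Δ2: u:1→0, p:0→1
  Δ3: v:1→0
  Δ4: q:0→1
  (4Δ to stable)
t=1 Δ0: q=1 clk=1 u=0 x=1 r=1 p=1 v=0
  Δ1: clk:1→0
  (1Δ to stable)
t=2 Δ0: q=1 clk=0 u=0 x=1 r=1 p=1 v=0
  Δ1: clk:0→1
  Δ2: u:0→1, p:1→0
  Δ3: v:0→1
  Δ4: q:1→0
  (4Δ to stable)
t=3 Δ0: q=0 clk=1 u=1 x=1 r=1 p=0 v=1
  Δ1: clk:1→0
  (1Δ to stable)
t=4 Δ0: q=0 clk=0 u=1 x=1 r=1 p=0 v=1
  Δ1: clk:0→1
  Δ2: u:1→0, p:0→1
  Δ3: v:1→0
  Δ4: q:0→1
  (4Δ to stable)
t=5 Δ0: q=1 clk=1 u=0 x=1 r=1 p=1 v=0
  Δ1: clk:1→0
  (1Δ to stable)
t=6 Δ0: q=1 clk=0 u=0 x=1 r=1 p=1 v=0
  Δ1: clk:0→1
  Δ2: u:0→1, p:1→0
  Δ3: v:0→1
  Δ4: q:1→0
  (4Δ to stable)
t=7 Δ0: q=0 clk=1 u=1 x=1 r=1 p=0 v=1
  Δ1: clk:1→0
  (1Δ to stable)
t=8 Δ0: q=0 clk=0 u=1 x=1 r=1 p=0 v=1
  Δ1: clk:0→1
  Δ2: u:1→0, p:0→1
  Δ3: v:1→0
  Δ4: q:0→1
  (4Δ to stable)

1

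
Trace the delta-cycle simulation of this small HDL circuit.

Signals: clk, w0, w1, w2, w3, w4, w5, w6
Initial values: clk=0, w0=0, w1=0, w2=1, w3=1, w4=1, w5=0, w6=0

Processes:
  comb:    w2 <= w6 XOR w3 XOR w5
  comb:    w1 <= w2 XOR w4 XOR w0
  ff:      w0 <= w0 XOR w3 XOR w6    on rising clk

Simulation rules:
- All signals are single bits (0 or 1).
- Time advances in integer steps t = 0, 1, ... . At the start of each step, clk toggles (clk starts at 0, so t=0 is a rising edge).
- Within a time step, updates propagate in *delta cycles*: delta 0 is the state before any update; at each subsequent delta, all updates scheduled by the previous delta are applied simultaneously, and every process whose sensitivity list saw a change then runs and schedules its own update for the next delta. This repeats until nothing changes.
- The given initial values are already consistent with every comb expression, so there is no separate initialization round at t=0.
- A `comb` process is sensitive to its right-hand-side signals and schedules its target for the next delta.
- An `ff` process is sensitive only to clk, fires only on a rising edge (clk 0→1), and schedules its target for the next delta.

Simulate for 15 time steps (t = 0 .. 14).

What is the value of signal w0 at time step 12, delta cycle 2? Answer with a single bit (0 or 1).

t0.Δ0 w5=0 w2=1 clk=0 w3=1 w0=0 w1=0 w4=1 w6=0
t0.Δ1 w5=0 w2=1 clk=1 w3=1 w0=0 w1=0 w4=1 w6=0
t0.Δ2 w5=0 w2=1 clk=1 w3=1 w0=1 w1=0 w4=1 w6=0
t0.Δ3 w5=0 w2=1 clk=1 w3=1 w0=1 w1=1 w4=1 w6=0
t1.Δ0 w5=0 w2=1 clk=1 w3=1 w0=1 w1=1 w4=1 w6=0
t1.Δ1 w5=0 w2=1 clk=0 w3=1 w0=1 w1=1 w4=1 w6=0
t2.Δ0 w5=0 w2=1 clk=0 w3=1 w0=1 w1=1 w4=1 w6=0
t2.Δ1 w5=0 w2=1 clk=1 w3=1 w0=1 w1=1 w4=1 w6=0
t2.Δ2 w5=0 w2=1 clk=1 w3=1 w0=0 w1=1 w4=1 w6=0
t2.Δ3 w5=0 w2=1 clk=1 w3=1 w0=0 w1=0 w4=1 w6=0
t3.Δ0 w5=0 w2=1 clk=1 w3=1 w0=0 w1=0 w4=1 w6=0
t3.Δ1 w5=0 w2=1 clk=0 w3=1 w0=0 w1=0 w4=1 w6=0
t4.Δ0 w5=0 w2=1 clk=0 w3=1 w0=0 w1=0 w4=1 w6=0
t4.Δ1 w5=0 w2=1 clk=1 w3=1 w0=0 w1=0 w4=1 w6=0
t4.Δ2 w5=0 w2=1 clk=1 w3=1 w0=1 w1=0 w4=1 w6=0
t4.Δ3 w5=0 w2=1 clk=1 w3=1 w0=1 w1=1 w4=1 w6=0
t5.Δ0 w5=0 w2=1 clk=1 w3=1 w0=1 w1=1 w4=1 w6=0
t5.Δ1 w5=0 w2=1 clk=0 w3=1 w0=1 w1=1 w4=1 w6=0
t6.Δ0 w5=0 w2=1 clk=0 w3=1 w0=1 w1=1 w4=1 w6=0
t6.Δ1 w5=0 w2=1 clk=1 w3=1 w0=1 w1=1 w4=1 w6=0
t6.Δ2 w5=0 w2=1 clk=1 w3=1 w0=0 w1=1 w4=1 w6=0
t6.Δ3 w5=0 w2=1 clk=1 w3=1 w0=0 w1=0 w4=1 w6=0
t7.Δ0 w5=0 w2=1 clk=1 w3=1 w0=0 w1=0 w4=1 w6=0
t7.Δ1 w5=0 w2=1 clk=0 w3=1 w0=0 w1=0 w4=1 w6=0
t8.Δ0 w5=0 w2=1 clk=0 w3=1 w0=0 w1=0 w4=1 w6=0
t8.Δ1 w5=0 w2=1 clk=1 w3=1 w0=0 w1=0 w4=1 w6=0
t8.Δ2 w5=0 w2=1 clk=1 w3=1 w0=1 w1=0 w4=1 w6=0
t8.Δ3 w5=0 w2=1 clk=1 w3=1 w0=1 w1=1 w4=1 w6=0
t9.Δ0 w5=0 w2=1 clk=1 w3=1 w0=1 w1=1 w4=1 w6=0
t9.Δ1 w5=0 w2=1 clk=0 w3=1 w0=1 w1=1 w4=1 w6=0
t10.Δ0 w5=0 w2=1 clk=0 w3=1 w0=1 w1=1 w4=1 w6=0
t10.Δ1 w5=0 w2=1 clk=1 w3=1 w0=1 w1=1 w4=1 w6=0
t10.Δ2 w5=0 w2=1 clk=1 w3=1 w0=0 w1=1 w4=1 w6=0
t10.Δ3 w5=0 w2=1 clk=1 w3=1 w0=0 w1=0 w4=1 w6=0
t11.Δ0 w5=0 w2=1 clk=1 w3=1 w0=0 w1=0 w4=1 w6=0
t11.Δ1 w5=0 w2=1 clk=0 w3=1 w0=0 w1=0 w4=1 w6=0
t12.Δ0 w5=0 w2=1 clk=0 w3=1 w0=0 w1=0 w4=1 w6=0
t12.Δ1 w5=0 w2=1 clk=1 w3=1 w0=0 w1=0 w4=1 w6=0
t12.Δ2 w5=0 w2=1 clk=1 w3=1 w0=1 w1=0 w4=1 w6=0
t12.Δ3 w5=0 w2=1 clk=1 w3=1 w0=1 w1=1 w4=1 w6=0
t13.Δ0 w5=0 w2=1 clk=1 w3=1 w0=1 w1=1 w4=1 w6=0
t13.Δ1 w5=0 w2=1 clk=0 w3=1 w0=1 w1=1 w4=1 w6=0
t14.Δ0 w5=0 w2=1 clk=0 w3=1 w0=1 w1=1 w4=1 w6=0
t14.Δ1 w5=0 w2=1 clk=1 w3=1 w0=1 w1=1 w4=1 w6=0
t14.Δ2 w5=0 w2=1 clk=1 w3=1 w0=0 w1=1 w4=1 w6=0
t14.Δ3 w5=0 w2=1 clk=1 w3=1 w0=0 w1=0 w4=1 w6=0

1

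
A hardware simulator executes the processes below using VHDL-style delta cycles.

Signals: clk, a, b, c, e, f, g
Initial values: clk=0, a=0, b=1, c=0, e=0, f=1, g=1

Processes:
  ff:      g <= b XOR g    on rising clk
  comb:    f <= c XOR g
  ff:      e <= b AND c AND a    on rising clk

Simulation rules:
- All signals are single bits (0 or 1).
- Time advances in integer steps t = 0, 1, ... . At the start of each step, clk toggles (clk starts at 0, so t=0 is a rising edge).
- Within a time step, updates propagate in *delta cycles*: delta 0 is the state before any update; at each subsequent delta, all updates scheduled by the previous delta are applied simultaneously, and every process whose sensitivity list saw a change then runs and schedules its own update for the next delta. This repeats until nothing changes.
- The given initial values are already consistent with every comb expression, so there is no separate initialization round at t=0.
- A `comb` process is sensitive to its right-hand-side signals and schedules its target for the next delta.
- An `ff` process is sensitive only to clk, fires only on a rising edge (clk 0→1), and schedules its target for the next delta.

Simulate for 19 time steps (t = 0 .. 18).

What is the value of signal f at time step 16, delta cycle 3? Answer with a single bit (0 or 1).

0

t0.Δ0 e=0 f=1 clk=0 g=1 b=1 a=0 c=0
t0.Δ1 e=0 f=1 clk=1 g=1 b=1 a=0 c=0
t0.Δ2 e=0 f=1 clk=1 g=0 b=1 a=0 c=0
t0.Δ3 e=0 f=0 clk=1 g=0 b=1 a=0 c=0
t1.Δ0 e=0 f=0 clk=1 g=0 b=1 a=0 c=0
t1.Δ1 e=0 f=0 clk=0 g=0 b=1 a=0 c=0
t2.Δ0 e=0 f=0 clk=0 g=0 b=1 a=0 c=0
t2.Δ1 e=0 f=0 clk=1 g=0 b=1 a=0 c=0
t2.Δ2 e=0 f=0 clk=1 g=1 b=1 a=0 c=0
t2.Δ3 e=0 f=1 clk=1 g=1 b=1 a=0 c=0
t3.Δ0 e=0 f=1 clk=1 g=1 b=1 a=0 c=0
t3.Δ1 e=0 f=1 clk=0 g=1 b=1 a=0 c=0
t4.Δ0 e=0 f=1 clk=0 g=1 b=1 a=0 c=0
t4.Δ1 e=0 f=1 clk=1 g=1 b=1 a=0 c=0
t4.Δ2 e=0 f=1 clk=1 g=0 b=1 a=0 c=0
t4.Δ3 e=0 f=0 clk=1 g=0 b=1 a=0 c=0
t5.Δ0 e=0 f=0 clk=1 g=0 b=1 a=0 c=0
t5.Δ1 e=0 f=0 clk=0 g=0 b=1 a=0 c=0
t6.Δ0 e=0 f=0 clk=0 g=0 b=1 a=0 c=0
t6.Δ1 e=0 f=0 clk=1 g=0 b=1 a=0 c=0
t6.Δ2 e=0 f=0 clk=1 g=1 b=1 a=0 c=0
t6.Δ3 e=0 f=1 clk=1 g=1 b=1 a=0 c=0
t7.Δ0 e=0 f=1 clk=1 g=1 b=1 a=0 c=0
t7.Δ1 e=0 f=1 clk=0 g=1 b=1 a=0 c=0
t8.Δ0 e=0 f=1 clk=0 g=1 b=1 a=0 c=0
t8.Δ1 e=0 f=1 clk=1 g=1 b=1 a=0 c=0
t8.Δ2 e=0 f=1 clk=1 g=0 b=1 a=0 c=0
t8.Δ3 e=0 f=0 clk=1 g=0 b=1 a=0 c=0
t9.Δ0 e=0 f=0 clk=1 g=0 b=1 a=0 c=0
t9.Δ1 e=0 f=0 clk=0 g=0 b=1 a=0 c=0
t10.Δ0 e=0 f=0 clk=0 g=0 b=1 a=0 c=0
t10.Δ1 e=0 f=0 clk=1 g=0 b=1 a=0 c=0
t10.Δ2 e=0 f=0 clk=1 g=1 b=1 a=0 c=0
t10.Δ3 e=0 f=1 clk=1 g=1 b=1 a=0 c=0
t11.Δ0 e=0 f=1 clk=1 g=1 b=1 a=0 c=0
t11.Δ1 e=0 f=1 clk=0 g=1 b=1 a=0 c=0
t12.Δ0 e=0 f=1 clk=0 g=1 b=1 a=0 c=0
t12.Δ1 e=0 f=1 clk=1 g=1 b=1 a=0 c=0
t12.Δ2 e=0 f=1 clk=1 g=0 b=1 a=0 c=0
t12.Δ3 e=0 f=0 clk=1 g=0 b=1 a=0 c=0
t13.Δ0 e=0 f=0 clk=1 g=0 b=1 a=0 c=0
t13.Δ1 e=0 f=0 clk=0 g=0 b=1 a=0 c=0
t14.Δ0 e=0 f=0 clk=0 g=0 b=1 a=0 c=0
t14.Δ1 e=0 f=0 clk=1 g=0 b=1 a=0 c=0
t14.Δ2 e=0 f=0 clk=1 g=1 b=1 a=0 c=0
t14.Δ3 e=0 f=1 clk=1 g=1 b=1 a=0 c=0
t15.Δ0 e=0 f=1 clk=1 g=1 b=1 a=0 c=0
t15.Δ1 e=0 f=1 clk=0 g=1 b=1 a=0 c=0
t16.Δ0 e=0 f=1 clk=0 g=1 b=1 a=0 c=0
t16.Δ1 e=0 f=1 clk=1 g=1 b=1 a=0 c=0
t16.Δ2 e=0 f=1 clk=1 g=0 b=1 a=0 c=0
t16.Δ3 e=0 f=0 clk=1 g=0 b=1 a=0 c=0
t17.Δ0 e=0 f=0 clk=1 g=0 b=1 a=0 c=0
t17.Δ1 e=0 f=0 clk=0 g=0 b=1 a=0 c=0
t18.Δ0 e=0 f=0 clk=0 g=0 b=1 a=0 c=0
t18.Δ1 e=0 f=0 clk=1 g=0 b=1 a=0 c=0
t18.Δ2 e=0 f=0 clk=1 g=1 b=1 a=0 c=0
t18.Δ3 e=0 f=1 clk=1 g=1 b=1 a=0 c=0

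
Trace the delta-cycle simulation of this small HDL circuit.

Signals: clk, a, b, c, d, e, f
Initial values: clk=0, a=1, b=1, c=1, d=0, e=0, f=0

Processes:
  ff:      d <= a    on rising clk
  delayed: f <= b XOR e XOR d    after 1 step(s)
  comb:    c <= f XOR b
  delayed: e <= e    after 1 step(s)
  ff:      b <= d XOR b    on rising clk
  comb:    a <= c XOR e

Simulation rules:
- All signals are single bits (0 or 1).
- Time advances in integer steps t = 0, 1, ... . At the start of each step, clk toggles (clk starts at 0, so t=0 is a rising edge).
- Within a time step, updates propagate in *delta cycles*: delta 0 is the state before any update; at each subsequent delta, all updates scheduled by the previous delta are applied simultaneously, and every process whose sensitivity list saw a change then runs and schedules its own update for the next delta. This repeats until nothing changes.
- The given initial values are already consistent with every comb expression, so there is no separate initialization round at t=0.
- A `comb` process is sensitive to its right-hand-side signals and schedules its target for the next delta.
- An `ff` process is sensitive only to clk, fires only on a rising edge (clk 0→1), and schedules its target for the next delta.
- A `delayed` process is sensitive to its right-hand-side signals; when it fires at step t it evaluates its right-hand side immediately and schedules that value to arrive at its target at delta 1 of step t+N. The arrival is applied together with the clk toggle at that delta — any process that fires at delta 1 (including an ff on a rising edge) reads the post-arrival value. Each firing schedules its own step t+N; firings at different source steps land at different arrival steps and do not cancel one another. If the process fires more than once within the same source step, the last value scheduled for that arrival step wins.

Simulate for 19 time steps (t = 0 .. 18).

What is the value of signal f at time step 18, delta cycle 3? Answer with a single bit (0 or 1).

0

[bits: a,clk,d,b,f,e,c]
t=0: Δ0=1001001 Δ1=1101001 Δ2=1111001 | 2Δ
t=1: Δ0=1111001 Δ1=1011001 | 1Δ
t=2: Δ0=1011001 Δ1=1111001 Δ2=1110001 Δ3=1110000 Δ4=0110000 | 4Δ
t=3: Δ0=0110000 Δ1=0010100 Δ2=0010101 Δ3=1010101 | 3Δ
t=4: Δ0=1010101 Δ1=1110101 Δ2=1111101 Δ3=1111100 Δ4=0111100 | 4Δ
t=5: Δ0=0111100 Δ1=0011000 Δ2=0011001 Δ3=1011001 | 3Δ
t=6: Δ0=1011001 Δ1=1111001 Δ2=1110001 Δ3=1110000 Δ4=0110000 | 4Δ
t=7: Δ0=0110000 Δ1=0010100 Δ2=0010101 Δ3=1010101 | 3Δ
t=8: Δ0=1010101 Δ1=1110101 Δ2=1111101 Δ3=1111100 Δ4=0111100 | 4Δ
t=9: Δ0=0111100 Δ1=0011000 Δ2=0011001 Δ3=1011001 | 3Δ
t=10: Δ0=1011001 Δ1=1111001 Δ2=1110001 Δ3=1110000 Δ4=0110000 | 4Δ
t=11: Δ0=0110000 Δ1=0010100 Δ2=0010101 Δ3=1010101 | 3Δ
t=12: Δ0=1010101 Δ1=1110101 Δ2=1111101 Δ3=1111100 Δ4=0111100 | 4Δ
t=13: Δ0=0111100 Δ1=0011000 Δ2=0011001 Δ3=1011001 | 3Δ
t=14: Δ0=1011001 Δ1=1111001 Δ2=1110001 Δ3=1110000 Δ4=0110000 | 4Δ
t=15: Δ0=0110000 Δ1=0010100 Δ2=0010101 Δ3=1010101 | 3Δ
t=16: Δ0=1010101 Δ1=1110101 Δ2=1111101 Δ3=1111100 Δ4=0111100 | 4Δ
t=17: Δ0=0111100 Δ1=0011000 Δ2=0011001 Δ3=1011001 | 3Δ
t=18: Δ0=1011001 Δ1=1111001 Δ2=1110001 Δ3=1110000 Δ4=0110000 | 4Δ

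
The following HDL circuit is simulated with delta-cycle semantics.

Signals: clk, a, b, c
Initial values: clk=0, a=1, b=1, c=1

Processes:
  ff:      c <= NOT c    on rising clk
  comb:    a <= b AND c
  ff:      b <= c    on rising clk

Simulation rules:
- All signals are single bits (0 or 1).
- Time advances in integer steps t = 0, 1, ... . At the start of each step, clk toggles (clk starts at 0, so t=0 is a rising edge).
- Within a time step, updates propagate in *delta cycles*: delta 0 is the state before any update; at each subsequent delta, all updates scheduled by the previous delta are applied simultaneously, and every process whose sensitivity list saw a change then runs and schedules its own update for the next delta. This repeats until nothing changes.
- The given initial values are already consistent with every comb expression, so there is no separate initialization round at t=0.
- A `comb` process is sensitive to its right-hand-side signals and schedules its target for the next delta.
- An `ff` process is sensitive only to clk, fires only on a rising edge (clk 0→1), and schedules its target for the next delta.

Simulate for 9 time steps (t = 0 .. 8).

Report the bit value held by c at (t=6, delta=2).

[bits: clk,c,a,b]
t=0: Δ0=0111 Δ1=1111 Δ2=1011 Δ3=1001 | 3Δ
t=1: Δ0=1001 Δ1=0001 | 1Δ
t=2: Δ0=0001 Δ1=1001 Δ2=1100 | 2Δ
t=3: Δ0=1100 Δ1=0100 | 1Δ
t=4: Δ0=0100 Δ1=1100 Δ2=1001 | 2Δ
t=5: Δ0=1001 Δ1=0001 | 1Δ
t=6: Δ0=0001 Δ1=1001 Δ2=1100 | 2Δ
t=7: Δ0=1100 Δ1=0100 | 1Δ
t=8: Δ0=0100 Δ1=1100 Δ2=1001 | 2Δ

1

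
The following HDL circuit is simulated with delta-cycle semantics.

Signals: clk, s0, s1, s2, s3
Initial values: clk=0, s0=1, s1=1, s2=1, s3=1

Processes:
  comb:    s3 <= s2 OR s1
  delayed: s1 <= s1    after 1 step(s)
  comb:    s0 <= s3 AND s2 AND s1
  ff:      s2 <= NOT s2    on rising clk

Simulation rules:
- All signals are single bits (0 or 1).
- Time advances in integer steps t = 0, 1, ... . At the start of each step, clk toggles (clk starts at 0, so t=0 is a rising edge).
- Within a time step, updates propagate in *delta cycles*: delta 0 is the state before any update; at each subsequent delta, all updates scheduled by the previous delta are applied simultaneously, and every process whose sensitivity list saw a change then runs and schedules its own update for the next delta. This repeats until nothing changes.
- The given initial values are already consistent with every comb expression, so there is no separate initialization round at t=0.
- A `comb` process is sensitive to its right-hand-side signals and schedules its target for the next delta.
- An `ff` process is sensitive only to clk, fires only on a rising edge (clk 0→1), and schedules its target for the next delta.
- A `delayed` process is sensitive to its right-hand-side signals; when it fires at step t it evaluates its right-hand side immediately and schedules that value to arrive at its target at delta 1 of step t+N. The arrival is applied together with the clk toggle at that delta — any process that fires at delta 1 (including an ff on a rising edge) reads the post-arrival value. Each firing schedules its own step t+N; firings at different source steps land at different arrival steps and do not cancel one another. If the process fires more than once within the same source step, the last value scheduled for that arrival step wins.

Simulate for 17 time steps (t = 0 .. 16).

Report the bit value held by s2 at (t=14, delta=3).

t=0 Δ0: s1=1 s3=1 s2=1 s0=1 clk=0
  Δ1: clk:0→1
  Δ2: s2:1→0
  Δ3: s0:1→0
  (3Δ to stable)
t=1 Δ0: s1=1 s3=1 s2=0 s0=0 clk=1
  Δ1: clk:1→0
  (1Δ to stable)
t=2 Δ0: s1=1 s3=1 s2=0 s0=0 clk=0
  Δ1: clk:0→1
  Δ2: s2:0→1
  Δ3: s0:0→1
  (3Δ to stable)
t=3 Δ0: s1=1 s3=1 s2=1 s0=1 clk=1
  Δ1: clk:1→0
  (1Δ to stable)
t=4 Δ0: s1=1 s3=1 s2=1 s0=1 clk=0
  Δ1: clk:0→1
  Δ2: s2:1→0
  Δ3: s0:1→0
  (3Δ to stable)
t=5 Δ0: s1=1 s3=1 s2=0 s0=0 clk=1
  Δ1: clk:1→0
  (1Δ to stable)
t=6 Δ0: s1=1 s3=1 s2=0 s0=0 clk=0
  Δ1: clk:0→1
  Δ2: s2:0→1
  Δ3: s0:0→1
  (3Δ to stable)
t=7 Δ0: s1=1 s3=1 s2=1 s0=1 clk=1
  Δ1: clk:1→0
  (1Δ to stable)
t=8 Δ0: s1=1 s3=1 s2=1 s0=1 clk=0
  Δ1: clk:0→1
  Δ2: s2:1→0
  Δ3: s0:1→0
  (3Δ to stable)
t=9 Δ0: s1=1 s3=1 s2=0 s0=0 clk=1
  Δ1: clk:1→0
  (1Δ to stable)
t=10 Δ0: s1=1 s3=1 s2=0 s0=0 clk=0
  Δ1: clk:0→1
  Δ2: s2:0→1
  Δ3: s0:0→1
  (3Δ to stable)
t=11 Δ0: s1=1 s3=1 s2=1 s0=1 clk=1
  Δ1: clk:1→0
  (1Δ to stable)
t=12 Δ0: s1=1 s3=1 s2=1 s0=1 clk=0
  Δ1: clk:0→1
  Δ2: s2:1→0
  Δ3: s0:1→0
  (3Δ to stable)
t=13 Δ0: s1=1 s3=1 s2=0 s0=0 clk=1
  Δ1: clk:1→0
  (1Δ to stable)
t=14 Δ0: s1=1 s3=1 s2=0 s0=0 clk=0
  Δ1: clk:0→1
  Δ2: s2:0→1
  Δ3: s0:0→1
  (3Δ to stable)
t=15 Δ0: s1=1 s3=1 s2=1 s0=1 clk=1
  Δ1: clk:1→0
  (1Δ to stable)
t=16 Δ0: s1=1 s3=1 s2=1 s0=1 clk=0
  Δ1: clk:0→1
  Δ2: s2:1→0
  Δ3: s0:1→0
  (3Δ to stable)

1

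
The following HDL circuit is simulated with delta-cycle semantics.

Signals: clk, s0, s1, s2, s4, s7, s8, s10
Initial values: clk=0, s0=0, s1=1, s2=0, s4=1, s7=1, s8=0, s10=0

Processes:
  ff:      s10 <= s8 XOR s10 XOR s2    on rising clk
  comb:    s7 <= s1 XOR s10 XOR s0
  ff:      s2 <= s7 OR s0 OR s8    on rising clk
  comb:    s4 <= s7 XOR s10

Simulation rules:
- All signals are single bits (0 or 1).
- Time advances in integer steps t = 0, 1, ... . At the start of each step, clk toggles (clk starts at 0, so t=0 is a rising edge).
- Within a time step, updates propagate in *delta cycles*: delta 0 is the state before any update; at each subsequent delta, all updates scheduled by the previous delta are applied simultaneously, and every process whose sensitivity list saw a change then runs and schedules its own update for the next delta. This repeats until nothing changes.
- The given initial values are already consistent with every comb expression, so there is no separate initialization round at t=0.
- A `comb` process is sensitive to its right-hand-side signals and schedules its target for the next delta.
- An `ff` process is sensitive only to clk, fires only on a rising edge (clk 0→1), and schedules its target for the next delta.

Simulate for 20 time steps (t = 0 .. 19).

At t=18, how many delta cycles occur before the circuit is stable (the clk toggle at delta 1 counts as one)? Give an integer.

t=0 Δ0: s7=1 s2=0 s4=1 s1=1 s0=0 s8=0 clk=0 s10=0
  Δ1: clk:0→1
  Δ2: s2:0→1
  (2Δ to stable)
t=1 Δ0: s7=1 s2=1 s4=1 s1=1 s0=0 s8=0 clk=1 s10=0
  Δ1: clk:1→0
  (1Δ to stable)
t=2 Δ0: s7=1 s2=1 s4=1 s1=1 s0=0 s8=0 clk=0 s10=0
  Δ1: clk:0→1
  Δ2: s10:0→1
  Δ3: s7:1→0, s4:1→0
  Δ4: s4:0→1
  (4Δ to stable)
t=3 Δ0: s7=0 s2=1 s4=1 s1=1 s0=0 s8=0 clk=1 s10=1
  Δ1: clk:1→0
  (1Δ to stable)
t=4 Δ0: s7=0 s2=1 s4=1 s1=1 s0=0 s8=0 clk=0 s10=1
  Δ1: clk:0→1
  Δ2: s2:1→0, s10:1→0
  Δ3: s7:0→1, s4:1→0
  Δ4: s4:0→1
  (4Δ to stable)
t=5 Δ0: s7=1 s2=0 s4=1 s1=1 s0=0 s8=0 clk=1 s10=0
  Δ1: clk:1→0
  (1Δ to stable)
t=6 Δ0: s7=1 s2=0 s4=1 s1=1 s0=0 s8=0 clk=0 s10=0
  Δ1: clk:0→1
  Δ2: s2:0→1
  (2Δ to stable)
t=7 Δ0: s7=1 s2=1 s4=1 s1=1 s0=0 s8=0 clk=1 s10=0
  Δ1: clk:1→0
  (1Δ to stable)
t=8 Δ0: s7=1 s2=1 s4=1 s1=1 s0=0 s8=0 clk=0 s10=0
  Δ1: clk:0→1
  Δ2: s10:0→1
  Δ3: s7:1→0, s4:1→0
  Δ4: s4:0→1
  (4Δ to stable)
t=9 Δ0: s7=0 s2=1 s4=1 s1=1 s0=0 s8=0 clk=1 s10=1
  Δ1: clk:1→0
  (1Δ to stable)
t=10 Δ0: s7=0 s2=1 s4=1 s1=1 s0=0 s8=0 clk=0 s10=1
  Δ1: clk:0→1
  Δ2: s2:1→0, s10:1→0
  Δ3: s7:0→1, s4:1→0
  Δ4: s4:0→1
  (4Δ to stable)
t=11 Δ0: s7=1 s2=0 s4=1 s1=1 s0=0 s8=0 clk=1 s10=0
  Δ1: clk:1→0
  (1Δ to stable)
t=12 Δ0: s7=1 s2=0 s4=1 s1=1 s0=0 s8=0 clk=0 s10=0
  Δ1: clk:0→1
  Δ2: s2:0→1
  (2Δ to stable)
t=13 Δ0: s7=1 s2=1 s4=1 s1=1 s0=0 s8=0 clk=1 s10=0
  Δ1: clk:1→0
  (1Δ to stable)
t=14 Δ0: s7=1 s2=1 s4=1 s1=1 s0=0 s8=0 clk=0 s10=0
  Δ1: clk:0→1
  Δ2: s10:0→1
  Δ3: s7:1→0, s4:1→0
  Δ4: s4:0→1
  (4Δ to stable)
t=15 Δ0: s7=0 s2=1 s4=1 s1=1 s0=0 s8=0 clk=1 s10=1
  Δ1: clk:1→0
  (1Δ to stable)
t=16 Δ0: s7=0 s2=1 s4=1 s1=1 s0=0 s8=0 clk=0 s10=1
  Δ1: clk:0→1
  Δ2: s2:1→0, s10:1→0
  Δ3: s7:0→1, s4:1→0
  Δ4: s4:0→1
  (4Δ to stable)
t=17 Δ0: s7=1 s2=0 s4=1 s1=1 s0=0 s8=0 clk=1 s10=0
  Δ1: clk:1→0
  (1Δ to stable)
t=18 Δ0: s7=1 s2=0 s4=1 s1=1 s0=0 s8=0 clk=0 s10=0
  Δ1: clk:0→1
  Δ2: s2:0→1
  (2Δ to stable)
t=19 Δ0: s7=1 s2=1 s4=1 s1=1 s0=0 s8=0 clk=1 s10=0
  Δ1: clk:1→0
  (1Δ to stable)

2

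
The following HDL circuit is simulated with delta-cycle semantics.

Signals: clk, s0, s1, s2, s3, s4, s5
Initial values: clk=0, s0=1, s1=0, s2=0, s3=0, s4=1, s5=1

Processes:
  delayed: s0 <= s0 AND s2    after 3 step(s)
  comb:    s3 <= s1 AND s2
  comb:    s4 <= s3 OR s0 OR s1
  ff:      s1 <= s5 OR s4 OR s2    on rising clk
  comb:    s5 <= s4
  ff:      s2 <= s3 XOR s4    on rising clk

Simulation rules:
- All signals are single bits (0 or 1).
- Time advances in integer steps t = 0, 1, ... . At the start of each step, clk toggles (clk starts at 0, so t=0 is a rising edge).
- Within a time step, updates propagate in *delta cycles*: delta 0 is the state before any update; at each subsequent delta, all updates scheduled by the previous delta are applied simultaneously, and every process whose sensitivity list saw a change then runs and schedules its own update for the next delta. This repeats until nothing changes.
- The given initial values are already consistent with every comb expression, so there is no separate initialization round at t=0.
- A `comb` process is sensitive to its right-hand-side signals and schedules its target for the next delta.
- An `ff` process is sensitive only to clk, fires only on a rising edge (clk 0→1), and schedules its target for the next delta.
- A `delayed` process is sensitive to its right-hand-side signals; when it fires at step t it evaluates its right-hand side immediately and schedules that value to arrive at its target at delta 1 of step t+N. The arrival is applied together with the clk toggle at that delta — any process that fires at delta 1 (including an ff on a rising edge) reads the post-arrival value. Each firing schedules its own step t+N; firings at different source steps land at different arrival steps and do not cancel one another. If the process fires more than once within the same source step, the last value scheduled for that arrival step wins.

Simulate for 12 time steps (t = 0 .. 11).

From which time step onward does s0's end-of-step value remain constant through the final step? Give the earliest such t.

t0.Δ0 clk=0 s4=1 s1=0 s2=0 s5=1 s0=1 s3=0
t0.Δ1 clk=1 s4=1 s1=0 s2=0 s5=1 s0=1 s3=0
t0.Δ2 clk=1 s4=1 s1=1 s2=1 s5=1 s0=1 s3=0
t0.Δ3 clk=1 s4=1 s1=1 s2=1 s5=1 s0=1 s3=1
t1.Δ0 clk=1 s4=1 s1=1 s2=1 s5=1 s0=1 s3=1
t1.Δ1 clk=0 s4=1 s1=1 s2=1 s5=1 s0=1 s3=1
t2.Δ0 clk=0 s4=1 s1=1 s2=1 s5=1 s0=1 s3=1
t2.Δ1 clk=1 s4=1 s1=1 s2=1 s5=1 s0=1 s3=1
t2.Δ2 clk=1 s4=1 s1=1 s2=0 s5=1 s0=1 s3=1
t2.Δ3 clk=1 s4=1 s1=1 s2=0 s5=1 s0=1 s3=0
t3.Δ0 clk=1 s4=1 s1=1 s2=0 s5=1 s0=1 s3=0
t3.Δ1 clk=0 s4=1 s1=1 s2=0 s5=1 s0=1 s3=0
t4.Δ0 clk=0 s4=1 s1=1 s2=0 s5=1 s0=1 s3=0
t4.Δ1 clk=1 s4=1 s1=1 s2=0 s5=1 s0=1 s3=0
t4.Δ2 clk=1 s4=1 s1=1 s2=1 s5=1 s0=1 s3=0
t4.Δ3 clk=1 s4=1 s1=1 s2=1 s5=1 s0=1 s3=1
t5.Δ0 clk=1 s4=1 s1=1 s2=1 s5=1 s0=1 s3=1
t5.Δ1 clk=0 s4=1 s1=1 s2=1 s5=1 s0=0 s3=1
t6.Δ0 clk=0 s4=1 s1=1 s2=1 s5=1 s0=0 s3=1
t6.Δ1 clk=1 s4=1 s1=1 s2=1 s5=1 s0=0 s3=1
t6.Δ2 clk=1 s4=1 s1=1 s2=0 s5=1 s0=0 s3=1
t6.Δ3 clk=1 s4=1 s1=1 s2=0 s5=1 s0=0 s3=0
t7.Δ0 clk=1 s4=1 s1=1 s2=0 s5=1 s0=0 s3=0
t7.Δ1 clk=0 s4=1 s1=1 s2=0 s5=1 s0=1 s3=0
t8.Δ0 clk=0 s4=1 s1=1 s2=0 s5=1 s0=1 s3=0
t8.Δ1 clk=1 s4=1 s1=1 s2=0 s5=1 s0=0 s3=0
t8.Δ2 clk=1 s4=1 s1=1 s2=1 s5=1 s0=0 s3=0
t8.Δ3 clk=1 s4=1 s1=1 s2=1 s5=1 s0=0 s3=1
t9.Δ0 clk=1 s4=1 s1=1 s2=1 s5=1 s0=0 s3=1
t9.Δ1 clk=0 s4=1 s1=1 s2=1 s5=1 s0=0 s3=1
t10.Δ0 clk=0 s4=1 s1=1 s2=1 s5=1 s0=0 s3=1
t10.Δ1 clk=1 s4=1 s1=1 s2=1 s5=1 s0=0 s3=1
t10.Δ2 clk=1 s4=1 s1=1 s2=0 s5=1 s0=0 s3=1
t10.Δ3 clk=1 s4=1 s1=1 s2=0 s5=1 s0=0 s3=0
t11.Δ0 clk=1 s4=1 s1=1 s2=0 s5=1 s0=0 s3=0
t11.Δ1 clk=0 s4=1 s1=1 s2=0 s5=1 s0=0 s3=0

8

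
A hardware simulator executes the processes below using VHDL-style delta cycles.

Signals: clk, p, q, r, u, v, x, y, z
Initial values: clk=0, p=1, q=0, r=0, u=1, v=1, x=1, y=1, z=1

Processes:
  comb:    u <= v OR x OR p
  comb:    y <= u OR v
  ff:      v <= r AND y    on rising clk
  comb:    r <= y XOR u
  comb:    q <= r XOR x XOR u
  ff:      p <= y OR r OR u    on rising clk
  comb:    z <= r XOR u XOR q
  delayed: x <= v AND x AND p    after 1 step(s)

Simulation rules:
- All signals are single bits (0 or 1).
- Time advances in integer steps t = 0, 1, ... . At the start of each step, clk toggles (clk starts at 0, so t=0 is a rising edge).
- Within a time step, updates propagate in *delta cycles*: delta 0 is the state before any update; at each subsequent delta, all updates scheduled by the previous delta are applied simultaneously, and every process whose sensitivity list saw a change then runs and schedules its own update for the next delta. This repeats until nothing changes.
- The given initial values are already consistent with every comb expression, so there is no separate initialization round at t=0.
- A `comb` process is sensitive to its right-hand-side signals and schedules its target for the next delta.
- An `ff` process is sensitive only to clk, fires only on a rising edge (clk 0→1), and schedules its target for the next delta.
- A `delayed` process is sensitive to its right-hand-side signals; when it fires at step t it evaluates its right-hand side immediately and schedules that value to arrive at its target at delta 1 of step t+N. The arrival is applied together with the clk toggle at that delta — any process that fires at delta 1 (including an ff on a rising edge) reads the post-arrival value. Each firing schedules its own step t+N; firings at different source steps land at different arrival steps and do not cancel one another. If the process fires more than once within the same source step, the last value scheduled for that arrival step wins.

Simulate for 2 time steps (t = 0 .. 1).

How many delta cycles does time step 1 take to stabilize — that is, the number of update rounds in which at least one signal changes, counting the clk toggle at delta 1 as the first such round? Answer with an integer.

3

[bits: q,x,v,r,u,y,z,clk,p]
t=0: Δ0=011011101 Δ1=011011111 Δ2=010011111 | 2Δ
t=1: Δ0=010011111 Δ1=000011101 Δ2=100011101 Δ3=100011001 | 3Δ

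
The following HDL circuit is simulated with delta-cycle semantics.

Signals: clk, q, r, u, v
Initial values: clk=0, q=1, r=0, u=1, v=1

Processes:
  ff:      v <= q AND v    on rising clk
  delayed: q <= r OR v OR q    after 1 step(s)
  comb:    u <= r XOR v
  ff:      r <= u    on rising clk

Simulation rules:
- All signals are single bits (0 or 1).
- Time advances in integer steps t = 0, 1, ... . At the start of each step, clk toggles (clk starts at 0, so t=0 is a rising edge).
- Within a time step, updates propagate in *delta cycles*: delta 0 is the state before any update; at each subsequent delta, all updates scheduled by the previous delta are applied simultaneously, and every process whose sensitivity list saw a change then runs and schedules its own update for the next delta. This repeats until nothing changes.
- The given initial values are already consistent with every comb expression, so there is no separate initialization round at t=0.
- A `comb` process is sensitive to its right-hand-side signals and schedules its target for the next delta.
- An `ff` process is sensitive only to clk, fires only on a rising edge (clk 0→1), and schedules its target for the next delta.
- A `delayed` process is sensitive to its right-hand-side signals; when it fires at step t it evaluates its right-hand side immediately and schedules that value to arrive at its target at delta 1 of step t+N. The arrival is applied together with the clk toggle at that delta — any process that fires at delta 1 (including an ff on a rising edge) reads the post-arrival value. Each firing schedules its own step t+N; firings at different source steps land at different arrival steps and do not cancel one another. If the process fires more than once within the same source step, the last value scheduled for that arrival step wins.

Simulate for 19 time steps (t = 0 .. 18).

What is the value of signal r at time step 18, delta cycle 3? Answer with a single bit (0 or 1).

[bits: q,v,u,clk,r]
t=0: Δ0=11100 Δ1=11110 Δ2=11111 Δ3=11011 | 3Δ
t=1: Δ0=11011 Δ1=11001 | 1Δ
t=2: Δ0=11001 Δ1=11011 Δ2=11010 Δ3=11110 | 3Δ
t=3: Δ0=11110 Δ1=11100 | 1Δ
t=4: Δ0=11100 Δ1=11110 Δ2=11111 Δ3=11011 | 3Δ
t=5: Δ0=11011 Δ1=11001 | 1Δ
t=6: Δ0=11001 Δ1=11011 Δ2=11010 Δ3=11110 | 3Δ
t=7: Δ0=11110 Δ1=11100 | 1Δ
t=8: Δ0=11100 Δ1=11110 Δ2=11111 Δ3=11011 | 3Δ
t=9: Δ0=11011 Δ1=11001 | 1Δ
t=10: Δ0=11001 Δ1=11011 Δ2=11010 Δ3=11110 | 3Δ
t=11: Δ0=11110 Δ1=11100 | 1Δ
t=12: Δ0=11100 Δ1=11110 Δ2=11111 Δ3=11011 | 3Δ
t=13: Δ0=11011 Δ1=11001 | 1Δ
t=14: Δ0=11001 Δ1=11011 Δ2=11010 Δ3=11110 | 3Δ
t=15: Δ0=11110 Δ1=11100 | 1Δ
t=16: Δ0=11100 Δ1=11110 Δ2=11111 Δ3=11011 | 3Δ
t=17: Δ0=11011 Δ1=11001 | 1Δ
t=18: Δ0=11001 Δ1=11011 Δ2=11010 Δ3=11110 | 3Δ

0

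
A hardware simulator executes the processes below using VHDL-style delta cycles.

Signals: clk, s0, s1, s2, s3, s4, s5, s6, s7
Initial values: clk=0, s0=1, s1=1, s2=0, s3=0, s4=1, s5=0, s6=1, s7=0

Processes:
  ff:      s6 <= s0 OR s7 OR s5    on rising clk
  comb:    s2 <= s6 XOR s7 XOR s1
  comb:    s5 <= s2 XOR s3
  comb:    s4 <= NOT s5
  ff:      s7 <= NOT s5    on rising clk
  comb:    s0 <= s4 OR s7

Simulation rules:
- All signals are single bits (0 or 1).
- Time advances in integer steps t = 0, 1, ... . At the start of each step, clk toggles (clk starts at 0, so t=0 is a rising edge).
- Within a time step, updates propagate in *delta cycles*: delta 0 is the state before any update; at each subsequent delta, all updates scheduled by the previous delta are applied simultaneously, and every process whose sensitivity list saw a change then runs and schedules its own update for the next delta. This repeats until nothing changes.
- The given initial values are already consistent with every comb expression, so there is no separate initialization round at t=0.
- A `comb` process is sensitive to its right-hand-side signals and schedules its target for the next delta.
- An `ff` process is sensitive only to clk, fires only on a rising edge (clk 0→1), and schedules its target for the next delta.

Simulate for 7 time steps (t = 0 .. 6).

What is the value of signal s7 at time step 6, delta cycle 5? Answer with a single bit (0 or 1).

t0.Δ0 s3=0 s7=0 s5=0 s4=1 s2=0 s1=1 s6=1 s0=1 clk=0
t0.Δ1 s3=0 s7=0 s5=0 s4=1 s2=0 s1=1 s6=1 s0=1 clk=1
t0.Δ2 s3=0 s7=1 s5=0 s4=1 s2=0 s1=1 s6=1 s0=1 clk=1
t0.Δ3 s3=0 s7=1 s5=0 s4=1 s2=1 s1=1 s6=1 s0=1 clk=1
t0.Δ4 s3=0 s7=1 s5=1 s4=1 s2=1 s1=1 s6=1 s0=1 clk=1
t0.Δ5 s3=0 s7=1 s5=1 s4=0 s2=1 s1=1 s6=1 s0=1 clk=1
t1.Δ0 s3=0 s7=1 s5=1 s4=0 s2=1 s1=1 s6=1 s0=1 clk=1
t1.Δ1 s3=0 s7=1 s5=1 s4=0 s2=1 s1=1 s6=1 s0=1 clk=0
t2.Δ0 s3=0 s7=1 s5=1 s4=0 s2=1 s1=1 s6=1 s0=1 clk=0
t2.Δ1 s3=0 s7=1 s5=1 s4=0 s2=1 s1=1 s6=1 s0=1 clk=1
t2.Δ2 s3=0 s7=0 s5=1 s4=0 s2=1 s1=1 s6=1 s0=1 clk=1
t2.Δ3 s3=0 s7=0 s5=1 s4=0 s2=0 s1=1 s6=1 s0=0 clk=1
t2.Δ4 s3=0 s7=0 s5=0 s4=0 s2=0 s1=1 s6=1 s0=0 clk=1
t2.Δ5 s3=0 s7=0 s5=0 s4=1 s2=0 s1=1 s6=1 s0=0 clk=1
t2.Δ6 s3=0 s7=0 s5=0 s4=1 s2=0 s1=1 s6=1 s0=1 clk=1
t3.Δ0 s3=0 s7=0 s5=0 s4=1 s2=0 s1=1 s6=1 s0=1 clk=1
t3.Δ1 s3=0 s7=0 s5=0 s4=1 s2=0 s1=1 s6=1 s0=1 clk=0
t4.Δ0 s3=0 s7=0 s5=0 s4=1 s2=0 s1=1 s6=1 s0=1 clk=0
t4.Δ1 s3=0 s7=0 s5=0 s4=1 s2=0 s1=1 s6=1 s0=1 clk=1
t4.Δ2 s3=0 s7=1 s5=0 s4=1 s2=0 s1=1 s6=1 s0=1 clk=1
t4.Δ3 s3=0 s7=1 s5=0 s4=1 s2=1 s1=1 s6=1 s0=1 clk=1
t4.Δ4 s3=0 s7=1 s5=1 s4=1 s2=1 s1=1 s6=1 s0=1 clk=1
t4.Δ5 s3=0 s7=1 s5=1 s4=0 s2=1 s1=1 s6=1 s0=1 clk=1
t5.Δ0 s3=0 s7=1 s5=1 s4=0 s2=1 s1=1 s6=1 s0=1 clk=1
t5.Δ1 s3=0 s7=1 s5=1 s4=0 s2=1 s1=1 s6=1 s0=1 clk=0
t6.Δ0 s3=0 s7=1 s5=1 s4=0 s2=1 s1=1 s6=1 s0=1 clk=0
t6.Δ1 s3=0 s7=1 s5=1 s4=0 s2=1 s1=1 s6=1 s0=1 clk=1
t6.Δ2 s3=0 s7=0 s5=1 s4=0 s2=1 s1=1 s6=1 s0=1 clk=1
t6.Δ3 s3=0 s7=0 s5=1 s4=0 s2=0 s1=1 s6=1 s0=0 clk=1
t6.Δ4 s3=0 s7=0 s5=0 s4=0 s2=0 s1=1 s6=1 s0=0 clk=1
t6.Δ5 s3=0 s7=0 s5=0 s4=1 s2=0 s1=1 s6=1 s0=0 clk=1
t6.Δ6 s3=0 s7=0 s5=0 s4=1 s2=0 s1=1 s6=1 s0=1 clk=1

0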